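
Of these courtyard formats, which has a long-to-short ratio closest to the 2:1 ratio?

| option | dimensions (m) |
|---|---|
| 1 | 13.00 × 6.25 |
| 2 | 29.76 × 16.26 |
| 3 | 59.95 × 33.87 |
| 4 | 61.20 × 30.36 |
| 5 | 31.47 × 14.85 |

Target 2:1 ≈ 2.000.
1: 2.080 (Δ0.080)  2: 1.830 (Δ0.170)  3: 1.770 (Δ0.230)  4: 2.016 (Δ0.016)  5: 2.119 (Δ0.119)

4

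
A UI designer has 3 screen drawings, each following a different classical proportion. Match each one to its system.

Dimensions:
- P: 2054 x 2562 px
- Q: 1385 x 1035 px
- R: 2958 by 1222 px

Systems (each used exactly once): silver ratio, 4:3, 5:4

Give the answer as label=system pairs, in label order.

P=5:4, Q=4:3, R=silver ratio

P = 2562/2054 ≈ 1.247 → 5:4 (1.250)
Q = 1385/1035 ≈ 1.338 → 4:3 (1.333)
R = 2958/1222 ≈ 2.421 → silver ratio (2.414)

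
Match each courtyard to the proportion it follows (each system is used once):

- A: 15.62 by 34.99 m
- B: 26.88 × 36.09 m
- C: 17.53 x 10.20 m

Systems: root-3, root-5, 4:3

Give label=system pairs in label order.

A=root-5, B=4:3, C=root-3

Ratios: A ≈ 2.240; B ≈ 1.343; C ≈ 1.719.
Targets: root-3 ≈ 1.732; root-5 ≈ 2.236; 4:3 ≈ 1.333.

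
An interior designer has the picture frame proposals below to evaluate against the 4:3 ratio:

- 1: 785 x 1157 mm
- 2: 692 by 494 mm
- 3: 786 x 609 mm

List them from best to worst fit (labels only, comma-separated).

3, 2, 1

Ratios: 1 = 1157 / 785 ≈ 1.474; 2 = 692 / 494 ≈ 1.401; 3 = 786 / 609 ≈ 1.291.
|Δ from 1.333|: 1 0.141; 2 0.068; 3 0.042.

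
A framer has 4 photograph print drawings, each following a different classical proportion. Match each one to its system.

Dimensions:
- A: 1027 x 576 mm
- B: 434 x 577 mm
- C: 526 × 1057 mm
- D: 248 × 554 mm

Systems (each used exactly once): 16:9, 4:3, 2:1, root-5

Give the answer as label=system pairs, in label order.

A = 1027/576 ≈ 1.783 → 16:9 (1.778)
B = 577/434 ≈ 1.329 → 4:3 (1.333)
C = 1057/526 ≈ 2.010 → 2:1 (2.000)
D = 554/248 ≈ 2.234 → root-5 (2.236)

A=16:9, B=4:3, C=2:1, D=root-5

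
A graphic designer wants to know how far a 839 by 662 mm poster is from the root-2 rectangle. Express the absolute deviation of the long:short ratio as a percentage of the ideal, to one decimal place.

10.4%

Ratio = 839 / 662 ≈ 1.2674.
Ideal root-2 ≈ 1.4142. |1.2674 − 1.4142| / 1.4142 ≈ 10.38% → 10.4%.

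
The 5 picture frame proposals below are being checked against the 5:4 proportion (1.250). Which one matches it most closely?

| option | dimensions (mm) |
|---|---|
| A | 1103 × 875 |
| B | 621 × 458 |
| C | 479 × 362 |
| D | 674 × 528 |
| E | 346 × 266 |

Target 5:4 ≈ 1.250.
A: 1.261 (Δ0.011)  B: 1.356 (Δ0.106)  C: 1.323 (Δ0.073)  D: 1.277 (Δ0.027)  E: 1.301 (Δ0.051)

A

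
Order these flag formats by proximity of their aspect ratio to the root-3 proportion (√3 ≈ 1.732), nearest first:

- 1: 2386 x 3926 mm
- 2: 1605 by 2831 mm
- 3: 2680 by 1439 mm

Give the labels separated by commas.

Ratios: 1 = 3926 / 2386 ≈ 1.645; 2 = 2831 / 1605 ≈ 1.764; 3 = 2680 / 1439 ≈ 1.862.
|Δ from 1.732|: 1 0.087; 2 0.032; 3 0.130.

2, 1, 3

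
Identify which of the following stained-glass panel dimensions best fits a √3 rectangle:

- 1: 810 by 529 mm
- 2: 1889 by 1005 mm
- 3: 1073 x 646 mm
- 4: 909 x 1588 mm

4

Target root-3 ≈ 1.732.
1: 1.531 (Δ0.201)  2: 1.880 (Δ0.148)  3: 1.661 (Δ0.071)  4: 1.747 (Δ0.015)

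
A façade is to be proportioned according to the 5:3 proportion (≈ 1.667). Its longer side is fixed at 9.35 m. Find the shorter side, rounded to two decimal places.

5:3 ≈ 1.66667.
Shorter side = 9.35 ÷ 1.66667 ≈ 5.6100 → 5.61 m.

5.61 m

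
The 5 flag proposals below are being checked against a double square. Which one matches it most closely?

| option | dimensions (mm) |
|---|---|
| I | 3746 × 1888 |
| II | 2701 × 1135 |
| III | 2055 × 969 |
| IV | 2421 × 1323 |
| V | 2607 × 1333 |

Target 2:1 ≈ 2.000.
I: 1.984 (Δ0.016)  II: 2.380 (Δ0.380)  III: 2.121 (Δ0.121)  IV: 1.830 (Δ0.170)  V: 1.956 (Δ0.044)

I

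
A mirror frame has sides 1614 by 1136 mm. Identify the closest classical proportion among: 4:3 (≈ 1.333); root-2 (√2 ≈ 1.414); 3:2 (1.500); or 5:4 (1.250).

root-2

1614/1136 ≈ 1.421. Nearest candidates are root-2 (1.414, off by 0.007) and 3:2 (1.500, off by 0.079).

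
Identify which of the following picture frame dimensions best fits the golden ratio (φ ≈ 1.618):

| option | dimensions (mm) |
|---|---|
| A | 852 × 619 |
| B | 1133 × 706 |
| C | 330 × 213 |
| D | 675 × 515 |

Target golden ratio ≈ 1.618.
A: 1.376 (Δ0.242)  B: 1.605 (Δ0.013)  C: 1.549 (Δ0.069)  D: 1.311 (Δ0.307)

B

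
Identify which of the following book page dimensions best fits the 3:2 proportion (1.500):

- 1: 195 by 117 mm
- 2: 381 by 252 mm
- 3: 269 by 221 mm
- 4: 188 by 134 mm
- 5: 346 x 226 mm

2

Target 3:2 ≈ 1.500.
1: 1.667 (Δ0.167)  2: 1.512 (Δ0.012)  3: 1.217 (Δ0.283)  4: 1.403 (Δ0.097)  5: 1.531 (Δ0.031)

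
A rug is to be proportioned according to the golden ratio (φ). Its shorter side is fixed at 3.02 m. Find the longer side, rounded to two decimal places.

golden ratio ≈ 1.61803.
Longer side = 3.02 × 1.61803 ≈ 4.8865 → 4.89 m.

4.89 m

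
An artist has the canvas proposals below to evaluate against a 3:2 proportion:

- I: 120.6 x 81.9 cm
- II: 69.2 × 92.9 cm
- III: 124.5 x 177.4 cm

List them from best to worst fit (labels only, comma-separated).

Ratios: I = 120.6 / 81.9 ≈ 1.473; II = 92.9 / 69.2 ≈ 1.342; III = 177.4 / 124.5 ≈ 1.425.
|Δ from 1.500|: I 0.027; II 0.158; III 0.075.

I, III, II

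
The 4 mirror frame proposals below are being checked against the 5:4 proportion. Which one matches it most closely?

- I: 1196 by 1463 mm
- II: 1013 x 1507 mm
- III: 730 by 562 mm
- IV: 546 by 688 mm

IV

Target 5:4 ≈ 1.250.
I: 1.223 (Δ0.027)  II: 1.488 (Δ0.238)  III: 1.299 (Δ0.049)  IV: 1.260 (Δ0.010)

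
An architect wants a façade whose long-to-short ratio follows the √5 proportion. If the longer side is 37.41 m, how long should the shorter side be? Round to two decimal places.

root-5 ≈ 2.23607.
Shorter side = 37.41 ÷ 2.23607 ≈ 16.7302 → 16.73 m.

16.73 m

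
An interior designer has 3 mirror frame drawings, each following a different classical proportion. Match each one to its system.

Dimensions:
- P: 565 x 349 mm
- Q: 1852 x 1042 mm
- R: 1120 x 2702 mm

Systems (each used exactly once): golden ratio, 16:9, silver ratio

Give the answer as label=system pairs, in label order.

P=golden ratio, Q=16:9, R=silver ratio

P = 565/349 ≈ 1.619 → golden ratio (1.618)
Q = 1852/1042 ≈ 1.777 → 16:9 (1.778)
R = 2702/1120 ≈ 2.413 → silver ratio (2.414)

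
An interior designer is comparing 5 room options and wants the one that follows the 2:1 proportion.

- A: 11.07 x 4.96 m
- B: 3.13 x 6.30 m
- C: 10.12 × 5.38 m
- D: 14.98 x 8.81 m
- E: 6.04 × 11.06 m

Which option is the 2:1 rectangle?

B

Ratios (long/short): A ≈ 2.232; B ≈ 2.013; C ≈ 1.881; D ≈ 1.700; E ≈ 1.831.
2:1 ≈ 2.000; option B is nearest (Δ 0.013).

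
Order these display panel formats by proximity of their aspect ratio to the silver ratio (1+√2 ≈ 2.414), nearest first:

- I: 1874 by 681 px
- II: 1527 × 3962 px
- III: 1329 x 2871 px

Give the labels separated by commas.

I: 1874/681 ≈ 2.752 → |2.752 − 2.414| = 0.338
II: 3962/1527 ≈ 2.595 → |2.595 − 2.414| = 0.181
III: 2871/1329 ≈ 2.160 → |2.160 − 2.414| = 0.254

II, III, I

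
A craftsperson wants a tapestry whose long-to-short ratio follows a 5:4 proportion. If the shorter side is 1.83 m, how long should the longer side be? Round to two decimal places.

5:4 = 1.25000.
Longer side = 1.83 × 1.25000 ≈ 2.2875 → 2.29 m.

2.29 m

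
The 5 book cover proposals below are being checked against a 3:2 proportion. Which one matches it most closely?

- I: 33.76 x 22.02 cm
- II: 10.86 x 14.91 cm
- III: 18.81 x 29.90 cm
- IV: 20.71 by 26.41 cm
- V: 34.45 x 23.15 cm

V

Target 3:2 ≈ 1.500.
I: 1.533 (Δ0.033)  II: 1.373 (Δ0.127)  III: 1.590 (Δ0.090)  IV: 1.275 (Δ0.225)  V: 1.488 (Δ0.012)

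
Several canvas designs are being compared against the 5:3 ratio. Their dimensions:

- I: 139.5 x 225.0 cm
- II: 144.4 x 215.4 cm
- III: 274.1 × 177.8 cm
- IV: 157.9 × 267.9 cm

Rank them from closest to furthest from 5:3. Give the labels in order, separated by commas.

I: 225.0/139.5 ≈ 1.613 → |1.613 − 1.667| = 0.054
II: 215.4/144.4 ≈ 1.492 → |1.492 − 1.667| = 0.175
III: 274.1/177.8 ≈ 1.542 → |1.542 − 1.667| = 0.125
IV: 267.9/157.9 ≈ 1.697 → |1.697 − 1.667| = 0.030

IV, I, III, II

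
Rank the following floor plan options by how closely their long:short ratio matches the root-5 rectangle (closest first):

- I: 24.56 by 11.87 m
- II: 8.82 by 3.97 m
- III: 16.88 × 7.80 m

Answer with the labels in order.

I: 24.56/11.87 ≈ 2.069 → |2.069 − 2.236| = 0.167
II: 8.82/3.97 ≈ 2.222 → |2.222 − 2.236| = 0.014
III: 16.88/7.80 ≈ 2.164 → |2.164 − 2.236| = 0.072

II, III, I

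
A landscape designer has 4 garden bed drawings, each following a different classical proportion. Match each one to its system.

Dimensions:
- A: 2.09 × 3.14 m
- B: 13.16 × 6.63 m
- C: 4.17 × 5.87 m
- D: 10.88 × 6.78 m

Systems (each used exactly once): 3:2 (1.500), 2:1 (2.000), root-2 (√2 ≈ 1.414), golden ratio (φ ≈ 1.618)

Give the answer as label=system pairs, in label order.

A = 3.14/2.09 ≈ 1.502 → 3:2 (1.500)
B = 13.16/6.63 ≈ 1.985 → 2:1 (2.000)
C = 5.87/4.17 ≈ 1.408 → root-2 (1.414)
D = 10.88/6.78 ≈ 1.605 → golden ratio (1.618)

A=3:2, B=2:1, C=root-2, D=golden ratio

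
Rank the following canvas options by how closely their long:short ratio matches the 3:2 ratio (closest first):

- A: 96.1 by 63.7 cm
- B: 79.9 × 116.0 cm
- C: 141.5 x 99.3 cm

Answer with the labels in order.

Ratios: A = 96.1 / 63.7 ≈ 1.509; B = 116.0 / 79.9 ≈ 1.452; C = 141.5 / 99.3 ≈ 1.425.
|Δ from 1.500|: A 0.009; B 0.048; C 0.075.

A, B, C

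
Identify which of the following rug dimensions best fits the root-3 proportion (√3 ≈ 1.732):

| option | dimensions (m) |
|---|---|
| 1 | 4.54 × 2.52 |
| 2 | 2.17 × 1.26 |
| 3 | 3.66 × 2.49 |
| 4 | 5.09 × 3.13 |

Ratios (long/short): 1 ≈ 1.802; 2 ≈ 1.722; 3 ≈ 1.470; 4 ≈ 1.626.
root-3 ≈ 1.732; option 2 is nearest (Δ 0.010).

2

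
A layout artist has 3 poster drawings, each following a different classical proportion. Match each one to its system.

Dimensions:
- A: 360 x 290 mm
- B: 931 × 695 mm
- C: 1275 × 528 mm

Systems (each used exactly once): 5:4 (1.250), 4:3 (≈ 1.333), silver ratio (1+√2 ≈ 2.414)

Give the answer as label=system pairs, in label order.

Ratios: A ≈ 1.241; B ≈ 1.340; C ≈ 2.415.
Targets: 5:4 ≈ 1.250; 4:3 ≈ 1.333; silver ratio ≈ 2.414.

A=5:4, B=4:3, C=silver ratio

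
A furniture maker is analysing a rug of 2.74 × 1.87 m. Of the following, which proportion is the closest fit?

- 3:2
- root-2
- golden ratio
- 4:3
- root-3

Ratio = 2.74 / 1.87 ≈ 1.465.
Distances: 3:2 1.500 (Δ 0.035); root-2 1.414 (Δ 0.051); golden ratio 1.618 (Δ 0.153); 4:3 1.333 (Δ 0.132); root-3 1.732 (Δ 0.267).

3:2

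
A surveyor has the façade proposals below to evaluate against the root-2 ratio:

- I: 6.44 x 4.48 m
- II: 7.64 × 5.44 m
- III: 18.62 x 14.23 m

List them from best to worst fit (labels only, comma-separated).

II, I, III

Ratios: I = 6.44 / 4.48 ≈ 1.438; II = 7.64 / 5.44 ≈ 1.404; III = 18.62 / 14.23 ≈ 1.309.
|Δ from 1.414|: I 0.024; II 0.010; III 0.105.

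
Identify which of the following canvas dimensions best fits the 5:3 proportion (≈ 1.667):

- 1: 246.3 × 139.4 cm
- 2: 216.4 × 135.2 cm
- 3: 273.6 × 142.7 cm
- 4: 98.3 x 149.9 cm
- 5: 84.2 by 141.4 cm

5

Target 5:3 ≈ 1.667.
1: 1.767 (Δ0.100)  2: 1.601 (Δ0.066)  3: 1.917 (Δ0.250)  4: 1.525 (Δ0.142)  5: 1.679 (Δ0.012)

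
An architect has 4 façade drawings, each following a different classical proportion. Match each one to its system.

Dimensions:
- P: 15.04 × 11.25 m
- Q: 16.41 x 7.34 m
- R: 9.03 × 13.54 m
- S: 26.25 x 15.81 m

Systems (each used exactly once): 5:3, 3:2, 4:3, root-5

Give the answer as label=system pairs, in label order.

P = 15.04/11.25 ≈ 1.337 → 4:3 (1.333)
Q = 16.41/7.34 ≈ 2.236 → root-5 (2.236)
R = 13.54/9.03 ≈ 1.499 → 3:2 (1.500)
S = 26.25/15.81 ≈ 1.660 → 5:3 (1.667)

P=4:3, Q=root-5, R=3:2, S=5:3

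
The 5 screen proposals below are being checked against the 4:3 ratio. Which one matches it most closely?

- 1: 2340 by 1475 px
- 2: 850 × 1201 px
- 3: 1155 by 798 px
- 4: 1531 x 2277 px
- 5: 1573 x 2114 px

5

Target 4:3 ≈ 1.333.
1: 1.586 (Δ0.253)  2: 1.413 (Δ0.080)  3: 1.447 (Δ0.114)  4: 1.487 (Δ0.154)  5: 1.344 (Δ0.011)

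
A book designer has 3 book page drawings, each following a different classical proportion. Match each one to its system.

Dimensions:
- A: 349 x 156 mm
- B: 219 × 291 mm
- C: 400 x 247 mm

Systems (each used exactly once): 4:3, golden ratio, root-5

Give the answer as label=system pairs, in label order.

A=root-5, B=4:3, C=golden ratio

Ratios: A ≈ 2.237; B ≈ 1.329; C ≈ 1.619.
Targets: 4:3 ≈ 1.333; golden ratio ≈ 1.618; root-5 ≈ 2.236.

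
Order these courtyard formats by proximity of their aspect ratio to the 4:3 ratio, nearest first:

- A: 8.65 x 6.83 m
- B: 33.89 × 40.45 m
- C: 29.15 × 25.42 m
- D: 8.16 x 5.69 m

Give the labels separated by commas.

Ratios: A = 8.65 / 6.83 ≈ 1.266; B = 40.45 / 33.89 ≈ 1.194; C = 29.15 / 25.42 ≈ 1.147; D = 8.16 / 5.69 ≈ 1.434.
|Δ from 1.333|: A 0.067; B 0.139; C 0.186; D 0.101.

A, D, B, C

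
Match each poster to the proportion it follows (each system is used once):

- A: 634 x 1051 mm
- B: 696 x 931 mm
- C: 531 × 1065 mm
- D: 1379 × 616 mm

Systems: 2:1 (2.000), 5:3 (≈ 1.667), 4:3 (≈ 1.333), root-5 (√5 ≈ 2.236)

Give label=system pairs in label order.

Ratios: A ≈ 1.658; B ≈ 1.338; C ≈ 2.006; D ≈ 2.239.
Targets: 2:1 ≈ 2.000; 5:3 ≈ 1.667; 4:3 ≈ 1.333; root-5 ≈ 2.236.

A=5:3, B=4:3, C=2:1, D=root-5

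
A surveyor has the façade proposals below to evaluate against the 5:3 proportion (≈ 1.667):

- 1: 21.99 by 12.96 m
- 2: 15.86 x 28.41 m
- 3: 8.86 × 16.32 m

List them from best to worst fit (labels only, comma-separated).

1: 21.99/12.96 ≈ 1.697 → |1.697 − 1.667| = 0.030
2: 28.41/15.86 ≈ 1.791 → |1.791 − 1.667| = 0.124
3: 16.32/8.86 ≈ 1.842 → |1.842 − 1.667| = 0.175

1, 2, 3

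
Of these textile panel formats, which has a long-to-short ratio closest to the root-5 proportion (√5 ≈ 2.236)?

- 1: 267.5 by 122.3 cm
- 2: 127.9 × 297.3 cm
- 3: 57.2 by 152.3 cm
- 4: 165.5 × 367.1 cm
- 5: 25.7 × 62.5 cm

4

Ratios (long/short): 1 ≈ 2.187; 2 ≈ 2.324; 3 ≈ 2.663; 4 ≈ 2.218; 5 ≈ 2.432.
root-5 ≈ 2.236; option 4 is nearest (Δ 0.018).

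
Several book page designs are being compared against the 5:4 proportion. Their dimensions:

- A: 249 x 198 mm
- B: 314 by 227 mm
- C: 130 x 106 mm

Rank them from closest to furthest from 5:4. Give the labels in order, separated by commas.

A, C, B

A: 249/198 ≈ 1.258 → |1.258 − 1.250| = 0.008
B: 314/227 ≈ 1.383 → |1.383 − 1.250| = 0.133
C: 130/106 ≈ 1.226 → |1.226 − 1.250| = 0.024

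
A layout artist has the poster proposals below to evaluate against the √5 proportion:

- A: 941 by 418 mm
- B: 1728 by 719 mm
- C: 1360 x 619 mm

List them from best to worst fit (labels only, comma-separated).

A: 941/418 ≈ 2.251 → |2.251 − 2.236| = 0.015
B: 1728/719 ≈ 2.403 → |2.403 − 2.236| = 0.167
C: 1360/619 ≈ 2.197 → |2.197 − 2.236| = 0.039

A, C, B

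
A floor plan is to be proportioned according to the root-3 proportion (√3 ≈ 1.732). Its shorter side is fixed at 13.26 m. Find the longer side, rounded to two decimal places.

root-3 ≈ 1.73205.
Longer side = 13.26 × 1.73205 ≈ 22.9670 → 22.97 m.

22.97 m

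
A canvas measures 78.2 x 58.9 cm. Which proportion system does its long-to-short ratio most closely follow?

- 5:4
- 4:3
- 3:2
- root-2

4:3

Ratio = 78.2 / 58.9 ≈ 1.328.
Distances: 5:4 1.250 (Δ 0.078); 4:3 1.333 (Δ 0.005); 3:2 1.500 (Δ 0.172); root-2 1.414 (Δ 0.086).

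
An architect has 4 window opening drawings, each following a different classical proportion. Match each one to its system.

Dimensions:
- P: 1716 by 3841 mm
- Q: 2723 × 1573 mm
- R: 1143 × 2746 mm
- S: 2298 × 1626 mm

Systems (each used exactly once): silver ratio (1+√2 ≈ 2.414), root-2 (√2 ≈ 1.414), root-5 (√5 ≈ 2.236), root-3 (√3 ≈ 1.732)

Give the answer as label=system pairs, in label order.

Ratios: P ≈ 2.238; Q ≈ 1.731; R ≈ 2.402; S ≈ 1.413.
Targets: silver ratio ≈ 2.414; root-2 ≈ 1.414; root-5 ≈ 2.236; root-3 ≈ 1.732.

P=root-5, Q=root-3, R=silver ratio, S=root-2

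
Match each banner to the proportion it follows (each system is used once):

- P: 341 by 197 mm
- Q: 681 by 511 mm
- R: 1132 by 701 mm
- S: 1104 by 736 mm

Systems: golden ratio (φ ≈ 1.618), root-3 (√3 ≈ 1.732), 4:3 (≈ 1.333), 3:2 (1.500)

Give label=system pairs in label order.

P = 341/197 ≈ 1.731 → root-3 (1.732)
Q = 681/511 ≈ 1.333 → 4:3 (1.333)
R = 1132/701 ≈ 1.615 → golden ratio (1.618)
S = 1104/736 ≈ 1.500 → 3:2 (1.500)

P=root-3, Q=4:3, R=golden ratio, S=3:2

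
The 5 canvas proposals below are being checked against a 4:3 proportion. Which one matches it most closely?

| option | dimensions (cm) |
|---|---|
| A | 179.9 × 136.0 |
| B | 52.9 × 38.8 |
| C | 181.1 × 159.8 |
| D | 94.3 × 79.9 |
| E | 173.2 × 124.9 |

Target 4:3 ≈ 1.333.
A: 1.323 (Δ0.010)  B: 1.363 (Δ0.030)  C: 1.133 (Δ0.200)  D: 1.180 (Δ0.153)  E: 1.387 (Δ0.054)

A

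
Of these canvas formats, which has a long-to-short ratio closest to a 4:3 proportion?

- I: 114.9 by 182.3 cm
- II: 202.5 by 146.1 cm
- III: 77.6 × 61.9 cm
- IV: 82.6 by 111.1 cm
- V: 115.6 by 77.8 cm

Ratios (long/short): I ≈ 1.587; II ≈ 1.386; III ≈ 1.254; IV ≈ 1.345; V ≈ 1.486.
4:3 ≈ 1.333; option IV is nearest (Δ 0.012).

IV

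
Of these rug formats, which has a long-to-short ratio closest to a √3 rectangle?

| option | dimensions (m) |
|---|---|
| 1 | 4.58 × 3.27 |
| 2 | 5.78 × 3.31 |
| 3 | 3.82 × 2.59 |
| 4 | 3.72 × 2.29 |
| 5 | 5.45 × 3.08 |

2

Target root-3 ≈ 1.732.
1: 1.401 (Δ0.331)  2: 1.746 (Δ0.014)  3: 1.475 (Δ0.257)  4: 1.624 (Δ0.108)  5: 1.769 (Δ0.037)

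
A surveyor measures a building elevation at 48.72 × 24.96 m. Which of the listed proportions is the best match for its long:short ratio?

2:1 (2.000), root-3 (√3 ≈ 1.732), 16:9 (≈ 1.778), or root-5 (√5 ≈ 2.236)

Ratio = 48.72 / 24.96 ≈ 1.952.
Distances: 2:1 2.000 (Δ 0.048); root-3 1.732 (Δ 0.220); 16:9 1.778 (Δ 0.174); root-5 2.236 (Δ 0.284).

2:1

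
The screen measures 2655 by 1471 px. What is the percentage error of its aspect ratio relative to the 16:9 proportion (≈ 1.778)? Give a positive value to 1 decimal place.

Ratio = 2655 / 1471 ≈ 1.8049.
Ideal 16:9 ≈ 1.7778. |1.8049 − 1.7778| / 1.7778 ≈ 1.52% → 1.5%.

1.5%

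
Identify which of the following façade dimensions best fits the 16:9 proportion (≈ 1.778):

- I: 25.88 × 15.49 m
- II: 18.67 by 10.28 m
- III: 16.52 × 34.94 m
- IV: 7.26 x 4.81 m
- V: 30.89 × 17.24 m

Target 16:9 ≈ 1.778.
I: 1.671 (Δ0.107)  II: 1.816 (Δ0.038)  III: 2.115 (Δ0.337)  IV: 1.509 (Δ0.269)  V: 1.792 (Δ0.014)

V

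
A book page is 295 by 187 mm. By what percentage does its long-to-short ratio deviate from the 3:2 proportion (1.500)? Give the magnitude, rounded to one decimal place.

Ratio = 295 / 187 ≈ 1.5775.
Ideal 3:2 = 1.5000. |1.5775 − 1.5000| / 1.5000 ≈ 5.17% → 5.2%.

5.2%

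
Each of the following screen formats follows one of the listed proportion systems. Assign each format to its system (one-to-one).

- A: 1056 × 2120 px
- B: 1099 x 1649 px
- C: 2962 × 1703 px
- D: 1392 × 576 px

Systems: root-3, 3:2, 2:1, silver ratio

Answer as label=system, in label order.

A = 2120/1056 ≈ 2.008 → 2:1 (2.000)
B = 1649/1099 ≈ 1.500 → 3:2 (1.500)
C = 2962/1703 ≈ 1.739 → root-3 (1.732)
D = 1392/576 ≈ 2.417 → silver ratio (2.414)

A=2:1, B=3:2, C=root-3, D=silver ratio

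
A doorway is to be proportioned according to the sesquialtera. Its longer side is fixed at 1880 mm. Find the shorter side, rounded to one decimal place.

3:2 = 1.50000.
Shorter side = 1880 ÷ 1.50000 ≈ 1253.333 → 1253.3 mm.

1253.3 mm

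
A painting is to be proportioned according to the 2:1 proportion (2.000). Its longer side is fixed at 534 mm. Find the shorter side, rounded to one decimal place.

267.0 mm

2:1 = 2.00000.
Shorter side = 534 ÷ 2.00000 ≈ 267.000 → 267.0 mm.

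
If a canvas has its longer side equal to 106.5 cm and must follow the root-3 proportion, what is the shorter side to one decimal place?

61.5 cm

root-3 ≈ 1.73205.
Shorter side = 106.5 ÷ 1.73205 ≈ 61.488 → 61.5 cm.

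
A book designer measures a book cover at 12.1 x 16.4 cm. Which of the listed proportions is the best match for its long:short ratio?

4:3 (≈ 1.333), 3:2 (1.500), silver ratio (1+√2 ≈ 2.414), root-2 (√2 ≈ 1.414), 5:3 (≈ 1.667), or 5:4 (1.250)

4:3

Ratio = 16.4 / 12.1 ≈ 1.355.
Distances: 4:3 1.333 (Δ 0.022); 3:2 1.500 (Δ 0.145); silver ratio 2.414 (Δ 1.059); root-2 1.414 (Δ 0.059); 5:3 1.667 (Δ 0.312); 5:4 1.250 (Δ 0.105).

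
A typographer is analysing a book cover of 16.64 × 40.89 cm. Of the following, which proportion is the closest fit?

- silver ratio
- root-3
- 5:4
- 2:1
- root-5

silver ratio

40.89/16.64 ≈ 2.457. Nearest candidates are silver ratio (2.414, off by 0.043) and root-5 (2.236, off by 0.221).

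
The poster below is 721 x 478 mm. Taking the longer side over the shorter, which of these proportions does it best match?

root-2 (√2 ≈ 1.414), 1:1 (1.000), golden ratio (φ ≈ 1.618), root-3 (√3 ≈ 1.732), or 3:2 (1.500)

3:2

721/478 ≈ 1.508. Nearest candidates are 3:2 (1.500, off by 0.008) and root-2 (1.414, off by 0.094).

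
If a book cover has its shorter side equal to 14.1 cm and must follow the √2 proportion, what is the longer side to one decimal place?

root-2 ≈ 1.41421.
Longer side = 14.1 × 1.41421 ≈ 19.940 → 19.9 cm.

19.9 cm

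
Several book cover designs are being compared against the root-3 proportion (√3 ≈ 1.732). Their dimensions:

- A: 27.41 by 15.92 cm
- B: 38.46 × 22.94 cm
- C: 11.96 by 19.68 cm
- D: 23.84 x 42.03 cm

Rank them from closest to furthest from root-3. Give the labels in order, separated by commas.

A: 27.41/15.92 ≈ 1.722 → |1.722 − 1.732| = 0.010
B: 38.46/22.94 ≈ 1.677 → |1.677 − 1.732| = 0.055
C: 19.68/11.96 ≈ 1.645 → |1.645 − 1.732| = 0.087
D: 42.03/23.84 ≈ 1.763 → |1.763 − 1.732| = 0.031

A, D, B, C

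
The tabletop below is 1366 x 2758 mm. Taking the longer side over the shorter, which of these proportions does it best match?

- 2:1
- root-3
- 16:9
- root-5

2:1

Ratio = 2758 / 1366 ≈ 2.019.
Distances: 2:1 2.000 (Δ 0.019); root-3 1.732 (Δ 0.287); 16:9 1.778 (Δ 0.241); root-5 2.236 (Δ 0.217).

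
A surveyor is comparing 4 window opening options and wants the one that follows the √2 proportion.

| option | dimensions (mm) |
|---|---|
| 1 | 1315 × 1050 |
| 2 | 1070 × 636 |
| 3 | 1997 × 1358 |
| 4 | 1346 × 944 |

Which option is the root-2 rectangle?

Target root-2 ≈ 1.414.
1: 1.252 (Δ0.162)  2: 1.682 (Δ0.268)  3: 1.471 (Δ0.057)  4: 1.426 (Δ0.012)

4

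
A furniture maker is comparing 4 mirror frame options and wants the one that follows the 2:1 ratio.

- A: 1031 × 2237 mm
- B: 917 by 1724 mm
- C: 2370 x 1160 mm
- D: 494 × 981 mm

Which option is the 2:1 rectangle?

D

Target 2:1 ≈ 2.000.
A: 2.170 (Δ0.170)  B: 1.880 (Δ0.120)  C: 2.043 (Δ0.043)  D: 1.986 (Δ0.014)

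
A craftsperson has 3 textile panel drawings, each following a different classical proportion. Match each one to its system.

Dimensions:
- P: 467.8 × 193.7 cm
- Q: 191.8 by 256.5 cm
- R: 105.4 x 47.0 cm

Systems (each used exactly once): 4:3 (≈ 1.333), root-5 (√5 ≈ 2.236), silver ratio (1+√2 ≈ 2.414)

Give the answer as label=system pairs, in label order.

Ratios: P ≈ 2.415; Q ≈ 1.337; R ≈ 2.243.
Targets: 4:3 ≈ 1.333; root-5 ≈ 2.236; silver ratio ≈ 2.414.

P=silver ratio, Q=4:3, R=root-5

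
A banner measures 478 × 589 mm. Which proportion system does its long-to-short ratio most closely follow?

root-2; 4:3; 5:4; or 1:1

5:4

Ratio = 589 / 478 ≈ 1.232.
Distances: root-2 1.414 (Δ 0.182); 4:3 1.333 (Δ 0.101); 5:4 1.250 (Δ 0.018); 1:1 1.000 (Δ 0.232).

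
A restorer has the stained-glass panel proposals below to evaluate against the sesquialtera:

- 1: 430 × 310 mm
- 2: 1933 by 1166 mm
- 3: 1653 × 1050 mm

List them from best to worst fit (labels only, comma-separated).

3, 1, 2

1: 430/310 ≈ 1.387 → |1.387 − 1.500| = 0.113
2: 1933/1166 ≈ 1.658 → |1.658 − 1.500| = 0.158
3: 1653/1050 ≈ 1.574 → |1.574 − 1.500| = 0.074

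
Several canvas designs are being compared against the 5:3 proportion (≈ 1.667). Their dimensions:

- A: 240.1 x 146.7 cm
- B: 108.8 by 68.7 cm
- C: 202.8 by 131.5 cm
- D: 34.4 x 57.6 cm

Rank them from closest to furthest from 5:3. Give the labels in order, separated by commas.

A: 240.1/146.7 ≈ 1.637 → |1.637 − 1.667| = 0.030
B: 108.8/68.7 ≈ 1.584 → |1.584 − 1.667| = 0.083
C: 202.8/131.5 ≈ 1.542 → |1.542 − 1.667| = 0.125
D: 57.6/34.4 ≈ 1.674 → |1.674 − 1.667| = 0.007

D, A, B, C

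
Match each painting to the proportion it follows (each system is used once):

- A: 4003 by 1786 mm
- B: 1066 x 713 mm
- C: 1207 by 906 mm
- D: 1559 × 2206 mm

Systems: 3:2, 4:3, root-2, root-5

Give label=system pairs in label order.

A=root-5, B=3:2, C=4:3, D=root-2

A = 4003/1786 ≈ 2.241 → root-5 (2.236)
B = 1066/713 ≈ 1.495 → 3:2 (1.500)
C = 1207/906 ≈ 1.332 → 4:3 (1.333)
D = 2206/1559 ≈ 1.415 → root-2 (1.414)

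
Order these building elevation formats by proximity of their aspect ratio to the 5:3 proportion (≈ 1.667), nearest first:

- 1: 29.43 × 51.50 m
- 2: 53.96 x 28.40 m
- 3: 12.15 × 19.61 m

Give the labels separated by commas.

1: 51.50/29.43 ≈ 1.750 → |1.750 − 1.667| = 0.083
2: 53.96/28.40 ≈ 1.900 → |1.900 − 1.667| = 0.233
3: 19.61/12.15 ≈ 1.614 → |1.614 − 1.667| = 0.053

3, 1, 2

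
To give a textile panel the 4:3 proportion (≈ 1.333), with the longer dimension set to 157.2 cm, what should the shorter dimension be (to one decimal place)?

4:3 ≈ 1.33333.
Shorter side = 157.2 ÷ 1.33333 ≈ 117.900 → 117.9 cm.

117.9 cm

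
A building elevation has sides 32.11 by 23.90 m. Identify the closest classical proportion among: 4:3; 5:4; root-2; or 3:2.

4:3

Ratio = 32.11 / 23.90 ≈ 1.344.
Distances: 4:3 1.333 (Δ 0.011); 5:4 1.250 (Δ 0.094); root-2 1.414 (Δ 0.070); 3:2 1.500 (Δ 0.156).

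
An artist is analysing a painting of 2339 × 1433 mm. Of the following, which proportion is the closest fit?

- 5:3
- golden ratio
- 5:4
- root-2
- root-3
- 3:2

golden ratio

Ratio = 2339 / 1433 ≈ 1.632.
Distances: 5:3 1.667 (Δ 0.035); golden ratio 1.618 (Δ 0.014); 5:4 1.250 (Δ 0.382); root-2 1.414 (Δ 0.218); root-3 1.732 (Δ 0.100); 3:2 1.500 (Δ 0.132).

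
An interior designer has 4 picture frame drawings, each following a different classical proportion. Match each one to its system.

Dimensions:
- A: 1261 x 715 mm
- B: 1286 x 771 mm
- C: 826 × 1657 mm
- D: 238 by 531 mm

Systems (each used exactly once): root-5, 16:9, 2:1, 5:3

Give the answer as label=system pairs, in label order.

A=16:9, B=5:3, C=2:1, D=root-5

Ratios: A ≈ 1.764; B ≈ 1.668; C ≈ 2.006; D ≈ 2.231.
Targets: root-5 ≈ 2.236; 16:9 ≈ 1.778; 2:1 ≈ 2.000; 5:3 ≈ 1.667.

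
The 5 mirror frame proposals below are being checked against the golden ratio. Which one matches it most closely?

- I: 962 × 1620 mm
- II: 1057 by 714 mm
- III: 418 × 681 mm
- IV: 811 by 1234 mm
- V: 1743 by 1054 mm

Target golden ratio ≈ 1.618.
I: 1.684 (Δ0.066)  II: 1.480 (Δ0.138)  III: 1.629 (Δ0.011)  IV: 1.522 (Δ0.096)  V: 1.654 (Δ0.036)

III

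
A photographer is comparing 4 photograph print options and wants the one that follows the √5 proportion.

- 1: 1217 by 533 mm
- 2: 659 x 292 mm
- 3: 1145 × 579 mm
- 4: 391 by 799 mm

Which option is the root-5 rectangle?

Target root-5 ≈ 2.236.
1: 2.283 (Δ0.047)  2: 2.257 (Δ0.021)  3: 1.978 (Δ0.258)  4: 2.043 (Δ0.193)

2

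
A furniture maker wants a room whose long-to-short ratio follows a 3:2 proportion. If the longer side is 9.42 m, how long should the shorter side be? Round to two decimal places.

6.28 m

3:2 = 1.50000.
Shorter side = 9.42 ÷ 1.50000 ≈ 6.2800 → 6.28 m.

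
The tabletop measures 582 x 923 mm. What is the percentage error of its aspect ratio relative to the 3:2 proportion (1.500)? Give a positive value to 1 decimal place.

Ratio = 923 / 582 ≈ 1.5859.
Ideal 3:2 = 1.5000. |1.5859 − 1.5000| / 1.5000 ≈ 5.73% → 5.7%.

5.7%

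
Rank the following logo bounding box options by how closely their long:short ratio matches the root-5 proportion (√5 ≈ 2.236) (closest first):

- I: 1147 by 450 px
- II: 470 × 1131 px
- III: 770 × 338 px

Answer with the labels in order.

III, II, I

Ratios: I = 1147 / 450 ≈ 2.549; II = 1131 / 470 ≈ 2.406; III = 770 / 338 ≈ 2.278.
|Δ from 2.236|: I 0.313; II 0.170; III 0.042.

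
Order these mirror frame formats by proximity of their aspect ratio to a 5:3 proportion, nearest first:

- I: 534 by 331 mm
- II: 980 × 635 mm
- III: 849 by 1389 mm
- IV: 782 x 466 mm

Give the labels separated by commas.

I: 534/331 ≈ 1.613 → |1.613 − 1.667| = 0.054
II: 980/635 ≈ 1.543 → |1.543 − 1.667| = 0.124
III: 1389/849 ≈ 1.636 → |1.636 − 1.667| = 0.031
IV: 782/466 ≈ 1.678 → |1.678 − 1.667| = 0.011

IV, III, I, II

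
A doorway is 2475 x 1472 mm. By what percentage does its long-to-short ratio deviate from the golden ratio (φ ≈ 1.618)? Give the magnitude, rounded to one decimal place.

Ratio = 2475 / 1472 ≈ 1.6814.
Ideal golden ratio ≈ 1.6180. |1.6814 − 1.6180| / 1.6180 ≈ 3.92% → 3.9%.

3.9%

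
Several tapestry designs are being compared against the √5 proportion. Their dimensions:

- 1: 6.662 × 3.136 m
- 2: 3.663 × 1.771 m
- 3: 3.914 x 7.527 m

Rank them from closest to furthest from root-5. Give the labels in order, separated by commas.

1: 6.662/3.136 ≈ 2.124 → |2.124 − 2.236| = 0.112
2: 3.663/1.771 ≈ 2.068 → |2.068 − 2.236| = 0.168
3: 7.527/3.914 ≈ 1.923 → |1.923 − 2.236| = 0.313

1, 2, 3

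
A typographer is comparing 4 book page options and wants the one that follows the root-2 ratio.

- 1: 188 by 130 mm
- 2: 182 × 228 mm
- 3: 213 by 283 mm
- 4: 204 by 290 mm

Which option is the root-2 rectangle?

4

Ratios (long/short): 1 ≈ 1.446; 2 ≈ 1.253; 3 ≈ 1.329; 4 ≈ 1.422.
root-2 ≈ 1.414; option 4 is nearest (Δ 0.008).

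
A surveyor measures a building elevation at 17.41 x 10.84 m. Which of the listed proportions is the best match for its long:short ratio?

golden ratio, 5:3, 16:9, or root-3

17.41/10.84 ≈ 1.606. Nearest candidates are golden ratio (1.618, off by 0.012) and 5:3 (1.667, off by 0.061).

golden ratio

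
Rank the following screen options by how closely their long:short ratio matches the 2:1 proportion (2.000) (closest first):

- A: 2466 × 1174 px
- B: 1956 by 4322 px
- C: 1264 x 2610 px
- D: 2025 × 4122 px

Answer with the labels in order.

A: 2466/1174 ≈ 2.101 → |2.101 − 2.000| = 0.101
B: 4322/1956 ≈ 2.210 → |2.210 − 2.000| = 0.210
C: 2610/1264 ≈ 2.065 → |2.065 − 2.000| = 0.065
D: 4122/2025 ≈ 2.036 → |2.036 − 2.000| = 0.036

D, C, A, B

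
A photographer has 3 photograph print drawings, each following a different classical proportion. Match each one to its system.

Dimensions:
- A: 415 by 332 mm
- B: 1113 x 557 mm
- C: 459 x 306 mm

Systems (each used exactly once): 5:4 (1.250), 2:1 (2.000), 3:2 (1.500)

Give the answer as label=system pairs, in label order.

A = 415/332 ≈ 1.250 → 5:4 (1.250)
B = 1113/557 ≈ 1.998 → 2:1 (2.000)
C = 459/306 ≈ 1.500 → 3:2 (1.500)

A=5:4, B=2:1, C=3:2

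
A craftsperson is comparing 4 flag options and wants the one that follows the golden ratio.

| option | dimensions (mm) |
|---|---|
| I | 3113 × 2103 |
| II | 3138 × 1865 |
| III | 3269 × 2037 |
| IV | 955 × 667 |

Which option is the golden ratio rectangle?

Target golden ratio ≈ 1.618.
I: 1.480 (Δ0.138)  II: 1.683 (Δ0.065)  III: 1.605 (Δ0.013)  IV: 1.432 (Δ0.186)

III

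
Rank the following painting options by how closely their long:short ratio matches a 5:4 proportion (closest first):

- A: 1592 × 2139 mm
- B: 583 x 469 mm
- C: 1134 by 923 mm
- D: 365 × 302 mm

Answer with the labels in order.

A: 2139/1592 ≈ 1.344 → |1.344 − 1.250| = 0.094
B: 583/469 ≈ 1.243 → |1.243 − 1.250| = 0.007
C: 1134/923 ≈ 1.229 → |1.229 − 1.250| = 0.021
D: 365/302 ≈ 1.209 → |1.209 − 1.250| = 0.041

B, C, D, A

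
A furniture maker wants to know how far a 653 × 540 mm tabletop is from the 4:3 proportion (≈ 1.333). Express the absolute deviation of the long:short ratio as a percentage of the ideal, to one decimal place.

Ratio = 653 / 540 ≈ 1.2093.
Ideal 4:3 ≈ 1.3333. |1.2093 − 1.3333| / 1.3333 ≈ 9.30% → 9.3%.

9.3%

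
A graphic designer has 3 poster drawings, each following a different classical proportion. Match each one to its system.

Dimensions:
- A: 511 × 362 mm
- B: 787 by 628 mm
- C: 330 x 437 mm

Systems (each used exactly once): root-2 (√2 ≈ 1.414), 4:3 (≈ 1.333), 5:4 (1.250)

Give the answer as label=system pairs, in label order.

Ratios: A ≈ 1.412; B ≈ 1.253; C ≈ 1.324.
Targets: root-2 ≈ 1.414; 4:3 ≈ 1.333; 5:4 ≈ 1.250.

A=root-2, B=5:4, C=4:3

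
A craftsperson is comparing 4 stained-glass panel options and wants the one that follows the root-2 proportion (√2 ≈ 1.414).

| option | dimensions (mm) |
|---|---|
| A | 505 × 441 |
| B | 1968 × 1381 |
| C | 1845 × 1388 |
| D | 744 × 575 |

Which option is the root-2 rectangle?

B

Ratios (long/short): A ≈ 1.145; B ≈ 1.425; C ≈ 1.329; D ≈ 1.294.
root-2 ≈ 1.414; option B is nearest (Δ 0.011).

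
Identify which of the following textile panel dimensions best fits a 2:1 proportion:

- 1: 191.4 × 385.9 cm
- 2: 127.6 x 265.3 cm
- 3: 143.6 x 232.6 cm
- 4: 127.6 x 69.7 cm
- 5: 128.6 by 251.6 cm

Target 2:1 ≈ 2.000.
1: 2.016 (Δ0.016)  2: 2.079 (Δ0.079)  3: 1.620 (Δ0.380)  4: 1.831 (Δ0.169)  5: 1.956 (Δ0.044)

1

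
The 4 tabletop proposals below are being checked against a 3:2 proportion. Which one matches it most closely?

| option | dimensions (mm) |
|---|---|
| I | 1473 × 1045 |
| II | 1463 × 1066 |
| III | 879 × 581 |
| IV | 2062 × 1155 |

Ratios (long/short): I ≈ 1.410; II ≈ 1.372; III ≈ 1.513; IV ≈ 1.785.
3:2 ≈ 1.500; option III is nearest (Δ 0.013).

III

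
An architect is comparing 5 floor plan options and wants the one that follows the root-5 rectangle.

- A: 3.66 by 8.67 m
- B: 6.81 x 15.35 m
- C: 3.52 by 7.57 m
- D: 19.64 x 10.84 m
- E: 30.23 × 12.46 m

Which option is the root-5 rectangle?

Ratios (long/short): A ≈ 2.369; B ≈ 2.254; C ≈ 2.151; D ≈ 1.812; E ≈ 2.426.
root-5 ≈ 2.236; option B is nearest (Δ 0.018).

B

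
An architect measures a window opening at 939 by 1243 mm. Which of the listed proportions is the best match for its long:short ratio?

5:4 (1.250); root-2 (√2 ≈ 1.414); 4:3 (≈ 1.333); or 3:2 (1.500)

4:3

1243/939 ≈ 1.324. Nearest candidates are 4:3 (1.333, off by 0.009) and 5:4 (1.250, off by 0.074).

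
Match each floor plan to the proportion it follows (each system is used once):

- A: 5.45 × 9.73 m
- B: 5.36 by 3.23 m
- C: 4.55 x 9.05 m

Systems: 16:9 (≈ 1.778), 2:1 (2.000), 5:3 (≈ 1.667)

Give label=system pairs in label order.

Ratios: A ≈ 1.785; B ≈ 1.659; C ≈ 1.989.
Targets: 16:9 ≈ 1.778; 2:1 ≈ 2.000; 5:3 ≈ 1.667.

A=16:9, B=5:3, C=2:1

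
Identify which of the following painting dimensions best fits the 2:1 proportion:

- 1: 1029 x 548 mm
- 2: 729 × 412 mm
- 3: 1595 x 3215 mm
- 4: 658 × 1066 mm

Ratios (long/short): 1 ≈ 1.878; 2 ≈ 1.769; 3 ≈ 2.016; 4 ≈ 1.620.
2:1 ≈ 2.000; option 3 is nearest (Δ 0.016).

3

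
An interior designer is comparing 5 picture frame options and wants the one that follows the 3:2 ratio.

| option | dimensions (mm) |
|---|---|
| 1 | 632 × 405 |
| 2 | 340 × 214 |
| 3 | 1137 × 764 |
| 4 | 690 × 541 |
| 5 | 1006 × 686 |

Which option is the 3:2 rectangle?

3

Ratios (long/short): 1 ≈ 1.560; 2 ≈ 1.589; 3 ≈ 1.488; 4 ≈ 1.275; 5 ≈ 1.466.
3:2 ≈ 1.500; option 3 is nearest (Δ 0.012).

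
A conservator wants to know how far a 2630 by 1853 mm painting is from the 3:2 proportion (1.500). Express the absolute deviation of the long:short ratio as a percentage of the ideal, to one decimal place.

5.4%

Ratio = 2630 / 1853 ≈ 1.4193.
Ideal 3:2 = 1.5000. |1.4193 − 1.5000| / 1.5000 ≈ 5.38% → 5.4%.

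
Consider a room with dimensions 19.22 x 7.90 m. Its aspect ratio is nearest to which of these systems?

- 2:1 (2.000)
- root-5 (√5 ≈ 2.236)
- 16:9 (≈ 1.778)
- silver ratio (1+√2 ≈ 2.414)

Ratio = 19.22 / 7.90 ≈ 2.433.
Distances: 2:1 2.000 (Δ 0.433); root-5 2.236 (Δ 0.197); 16:9 1.778 (Δ 0.655); silver ratio 2.414 (Δ 0.019).

silver ratio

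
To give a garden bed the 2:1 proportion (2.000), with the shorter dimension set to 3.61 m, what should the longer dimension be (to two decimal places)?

2:1 = 2.00000.
Longer side = 3.61 × 2.00000 ≈ 7.2200 → 7.22 m.

7.22 m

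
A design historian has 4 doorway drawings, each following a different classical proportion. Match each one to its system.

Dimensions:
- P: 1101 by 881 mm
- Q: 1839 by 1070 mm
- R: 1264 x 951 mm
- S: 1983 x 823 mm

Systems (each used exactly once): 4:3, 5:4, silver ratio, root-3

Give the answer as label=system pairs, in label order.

P = 1101/881 ≈ 1.250 → 5:4 (1.250)
Q = 1839/1070 ≈ 1.719 → root-3 (1.732)
R = 1264/951 ≈ 1.329 → 4:3 (1.333)
S = 1983/823 ≈ 2.409 → silver ratio (2.414)

P=5:4, Q=root-3, R=4:3, S=silver ratio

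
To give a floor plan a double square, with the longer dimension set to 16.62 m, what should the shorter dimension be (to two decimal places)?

2:1 = 2.00000.
Shorter side = 16.62 ÷ 2.00000 ≈ 8.3100 → 8.31 m.

8.31 m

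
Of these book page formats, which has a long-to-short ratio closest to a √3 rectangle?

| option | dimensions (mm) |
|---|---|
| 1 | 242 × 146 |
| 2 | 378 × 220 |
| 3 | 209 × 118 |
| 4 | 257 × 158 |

2

Target root-3 ≈ 1.732.
1: 1.658 (Δ0.074)  2: 1.718 (Δ0.014)  3: 1.771 (Δ0.039)  4: 1.627 (Δ0.105)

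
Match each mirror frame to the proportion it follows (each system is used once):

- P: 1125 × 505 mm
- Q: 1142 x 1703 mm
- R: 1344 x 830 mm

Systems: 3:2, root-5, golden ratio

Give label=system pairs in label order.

P=root-5, Q=3:2, R=golden ratio

P = 1125/505 ≈ 2.228 → root-5 (2.236)
Q = 1703/1142 ≈ 1.491 → 3:2 (1.500)
R = 1344/830 ≈ 1.619 → golden ratio (1.618)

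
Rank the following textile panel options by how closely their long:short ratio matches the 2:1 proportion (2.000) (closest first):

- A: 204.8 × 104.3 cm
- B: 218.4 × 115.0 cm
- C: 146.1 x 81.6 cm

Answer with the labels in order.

A, B, C

Ratios: A = 204.8 / 104.3 ≈ 1.964; B = 218.4 / 115.0 ≈ 1.899; C = 146.1 / 81.6 ≈ 1.790.
|Δ from 2.000|: A 0.036; B 0.101; C 0.210.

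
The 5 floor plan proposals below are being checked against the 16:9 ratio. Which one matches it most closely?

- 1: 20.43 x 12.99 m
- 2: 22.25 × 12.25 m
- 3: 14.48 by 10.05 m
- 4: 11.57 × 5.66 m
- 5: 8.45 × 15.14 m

Ratios (long/short): 1 ≈ 1.573; 2 ≈ 1.816; 3 ≈ 1.441; 4 ≈ 2.044; 5 ≈ 1.792.
16:9 ≈ 1.778; option 5 is nearest (Δ 0.014).

5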